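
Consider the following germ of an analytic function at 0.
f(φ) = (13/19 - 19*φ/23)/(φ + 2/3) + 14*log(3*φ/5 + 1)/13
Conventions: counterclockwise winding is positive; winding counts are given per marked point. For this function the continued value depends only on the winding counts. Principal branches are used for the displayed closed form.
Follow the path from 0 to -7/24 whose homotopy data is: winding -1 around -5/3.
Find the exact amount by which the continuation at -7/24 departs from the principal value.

The rational part is single-valued and drops out of the difference; each branch term changes only by its own monodromy.
(14/13)*log(1 - φ/(-5/3)): each positive loop around -5/3 adds 2*pi*i to the log, so winding -1 contributes (14/13)*(-1)*2*pi*i = -(28/13)*pi*i.
Summing the contributions at φ = -7/24 gives -(28/13)*pi*i.

Continued minus principal equals -(28/13)*pi*i.


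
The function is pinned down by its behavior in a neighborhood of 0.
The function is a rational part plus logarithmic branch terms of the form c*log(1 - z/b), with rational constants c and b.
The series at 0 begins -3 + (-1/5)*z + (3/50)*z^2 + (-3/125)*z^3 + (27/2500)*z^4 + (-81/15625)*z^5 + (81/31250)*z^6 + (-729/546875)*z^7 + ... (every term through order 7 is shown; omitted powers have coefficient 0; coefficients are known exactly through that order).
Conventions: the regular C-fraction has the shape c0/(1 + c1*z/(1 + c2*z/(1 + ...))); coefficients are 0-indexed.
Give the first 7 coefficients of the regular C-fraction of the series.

The regular C-fraction coefficients are [-3, -1/15, 11/30, 9/110, 12/55, 11/100, 19/100].

Taylor coefficients (read off): a_0 = -3, a_1 = -1/5, a_2 = 3/50, a_3 = -3/125, a_4 = 27/2500, a_5 = -81/15625, a_6 = 81/31250.
c0 = a_0 = -3. Peel one level at a time: if S = 1 + c*z/S' with S'(0) = 1, then c is the z-coefficient of S and S' = c*z/(S - 1).
S_1 = c0/f = 1 + (-1/15)*z + (11/450)*z^2 + ...; c1 = -1/15.
S_2 = c1*z/(S_1 - 1) = 1 + (11/30)*z + (-3/100)*z^2 + ...; c2 = 11/30.
S_3 = c2*z/(S_2 - 1) = 1 + (9/110)*z + (-54/3025)*z^2 + ...; c3 = 9/110.
S_4 = c3*z/(S_3 - 1) = 1 + (12/55)*z + (-3/125)*z^2 + ...; c4 = 12/55.
S_5 = c4*z/(S_4 - 1) = 1 + (11/100)*z + (-209/10000)*z^2 + ...; c5 = 11/100.
S_6 = c5*z/(S_5 - 1) = 1 + (19/100)*z + ...; c6 = 19/100.


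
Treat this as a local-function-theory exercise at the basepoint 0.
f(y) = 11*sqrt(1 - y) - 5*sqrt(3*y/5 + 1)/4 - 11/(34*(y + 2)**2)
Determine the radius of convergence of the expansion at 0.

The radius of convergence is 1.

Denominator factor (y + 2)^2: pole of order 2 at -2, modulus 2.
Branch term (11)*sqrt(1 - y/(1)): its argument vanishes at y = 1, a square-root branch point, modulus 1.
Branch term (-5/4)*sqrt(1 - y/(-5/3)): its argument vanishes at y = -5/3, a square-root branch point, modulus 5/3.
The radius of convergence is the smallest modulus among the singular points: 1.


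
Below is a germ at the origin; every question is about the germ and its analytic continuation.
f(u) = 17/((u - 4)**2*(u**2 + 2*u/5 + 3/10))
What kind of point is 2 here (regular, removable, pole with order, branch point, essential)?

The point is a regular point.

Denominator factors: u**2 + 2*u/5 + 3/10 = 51/10 at u = 2; u - 4 = -2 at u = 2 — none vanishes.
So the germ continues analytically to 2.


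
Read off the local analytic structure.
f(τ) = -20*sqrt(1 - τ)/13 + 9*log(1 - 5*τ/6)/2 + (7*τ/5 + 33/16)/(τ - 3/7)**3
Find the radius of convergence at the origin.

Denominator factor (τ - 3/7)^3: pole of order 3 at 3/7, modulus 3/7.
Branch term (-20/13)*sqrt(1 - τ/(1)): its argument vanishes at τ = 1, a square-root branch point, modulus 1.
Branch term (9/2)*log(1 - τ/(6/5)): its argument vanishes at τ = 6/5, a logarithmic branch point, modulus 6/5.
The radius of convergence is the smallest modulus among the singular points: 3/7.

The radius of convergence is 3/7.


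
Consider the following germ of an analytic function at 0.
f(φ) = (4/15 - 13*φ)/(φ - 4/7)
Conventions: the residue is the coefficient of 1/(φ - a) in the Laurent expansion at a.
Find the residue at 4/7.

The residue is -752/105.

At the order-1 pole 4/7 set g(φ) = (φ - (4/7))*f(φ) = 4/15 - 13*φ.
Simple pole: residue = g(a) at a = 4/7, which is -752/105.


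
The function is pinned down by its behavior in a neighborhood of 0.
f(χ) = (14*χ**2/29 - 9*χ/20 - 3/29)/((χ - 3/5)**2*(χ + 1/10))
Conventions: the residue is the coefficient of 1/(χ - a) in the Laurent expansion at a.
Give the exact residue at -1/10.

The residue is -311/2842.

At the order-1 pole -1/10 set g(χ) = (χ - (-1/10))*f(χ) = (14*χ**2/29 - 9*χ/20 - 3/29)/(χ - 3/5)**2.
Simple pole: residue = g(a) at a = -1/10, which is -311/2842.


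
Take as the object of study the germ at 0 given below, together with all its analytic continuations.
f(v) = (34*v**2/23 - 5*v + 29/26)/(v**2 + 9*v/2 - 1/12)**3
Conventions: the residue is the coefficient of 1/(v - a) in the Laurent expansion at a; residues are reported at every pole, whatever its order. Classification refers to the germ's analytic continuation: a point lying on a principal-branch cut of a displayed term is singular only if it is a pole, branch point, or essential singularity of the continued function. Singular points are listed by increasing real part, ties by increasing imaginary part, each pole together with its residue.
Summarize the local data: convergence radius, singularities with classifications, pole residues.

Radius of convergence at 0: -9/4 + (1/12)*sqrt(741).
At -9/4 - (1/12)*sqrt(741): a pole of order 3; residue -(8945376/4505697677)*sqrt(741).
At -9/4 + (1/12)*sqrt(741): a pole of order 3; residue (8945376/4505697677)*sqrt(741).


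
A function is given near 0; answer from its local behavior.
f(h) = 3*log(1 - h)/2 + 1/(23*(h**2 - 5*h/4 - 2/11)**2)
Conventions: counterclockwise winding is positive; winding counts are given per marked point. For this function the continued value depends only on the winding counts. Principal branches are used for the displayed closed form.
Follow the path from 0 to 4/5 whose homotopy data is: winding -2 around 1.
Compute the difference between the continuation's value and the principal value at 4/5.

Continued minus principal equals -(6)*pi*i.

The rational part is single-valued and drops out of the difference; each branch term changes only by its own monodromy.
(3/2)*log(1 - h/(1)): each positive loop around 1 adds 2*pi*i to the log, so winding -2 contributes (3/2)*(-2)*2*pi*i = -(6)*pi*i.
Summing the contributions at h = 4/5 gives -(6)*pi*i.


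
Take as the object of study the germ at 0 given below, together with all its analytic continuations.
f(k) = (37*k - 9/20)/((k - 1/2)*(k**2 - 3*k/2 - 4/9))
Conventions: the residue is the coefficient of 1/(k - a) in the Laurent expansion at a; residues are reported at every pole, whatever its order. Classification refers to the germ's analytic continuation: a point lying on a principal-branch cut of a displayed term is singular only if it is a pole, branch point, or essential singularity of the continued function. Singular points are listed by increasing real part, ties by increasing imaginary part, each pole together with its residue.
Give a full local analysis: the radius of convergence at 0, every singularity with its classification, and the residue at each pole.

Radius of convergence at 0: -3/4 + (1/12)*sqrt(145).
At 3/4 - (1/12)*sqrt(145): a pole of order 1; residue 3249/340 - (65733/49300)*sqrt(145).
At 1/2: a pole of order 1; residue -3249/170.
At 3/4 + (1/12)*sqrt(145): a pole of order 1; residue 3249/340 + (65733/49300)*sqrt(145).


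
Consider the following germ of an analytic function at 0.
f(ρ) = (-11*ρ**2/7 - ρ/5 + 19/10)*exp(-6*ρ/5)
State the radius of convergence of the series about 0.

The radius of convergence is infinite.

The factor exp(-6*ρ/5) is entire and contributes no finite singular point.
The polynomial part has no poles.
No finite singular points: the Taylor series at 0 converges everywhere.


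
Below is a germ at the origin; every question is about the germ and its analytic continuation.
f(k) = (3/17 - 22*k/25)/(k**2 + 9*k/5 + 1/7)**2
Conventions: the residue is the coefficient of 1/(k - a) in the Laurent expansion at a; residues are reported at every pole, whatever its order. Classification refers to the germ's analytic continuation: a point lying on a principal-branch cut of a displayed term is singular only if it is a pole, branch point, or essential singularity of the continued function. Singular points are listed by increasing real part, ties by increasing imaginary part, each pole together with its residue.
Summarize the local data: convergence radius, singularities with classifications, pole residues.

Denominator factor (k**2 + 9*k/5 + 1/7)^2: discriminant 467/175, real irrational roots -9/10 + (1/70)*sqrt(3269) and -9/10 - (1/70)*sqrt(3269); poles of order 2, moduli 9/10 - (1/70)*sqrt(3269) and 9/10 + (1/70)*sqrt(3269).
The radius of convergence is the smallest modulus among the singular points: 9/10 - (1/70)*sqrt(3269).
The factor k**2 + 9*k/5 + 1/7 splits as (k - a)(k - a') with a = -9/10 - (1/70)*sqrt(3269), a' = -9/10 + (1/70)*sqrt(3269). At the order-2 pole a set g(k) = (k - a)^2*f(k) = [3/17 - 22*k/25] / (k - a')^2.
Order-2 pole: residue = g'(a); g'(-9/10 - (1/70)*sqrt(3269)) = (28812/3707513)*sqrt(3269), so the residue is (28812/3707513)*sqrt(3269).
The factor k**2 + 9*k/5 + 1/7 splits as (k - a)(k - a') with a = -9/10 + (1/70)*sqrt(3269), a' = -9/10 - (1/70)*sqrt(3269). At the order-2 pole a set g(k) = (k - a)^2*f(k) = [3/17 - 22*k/25] / (k - a')^2.
Order-2 pole: residue = g'(a); g'(-9/10 + (1/70)*sqrt(3269)) = -(28812/3707513)*sqrt(3269), so the residue is -(28812/3707513)*sqrt(3269).
List the singular points by increasing real part (a conjugate pair: the negative imaginary part first).

Radius of convergence at 0: 9/10 - (1/70)*sqrt(3269).
At -9/10 - (1/70)*sqrt(3269): a pole of order 2; residue (28812/3707513)*sqrt(3269).
At -9/10 + (1/70)*sqrt(3269): a pole of order 2; residue -(28812/3707513)*sqrt(3269).


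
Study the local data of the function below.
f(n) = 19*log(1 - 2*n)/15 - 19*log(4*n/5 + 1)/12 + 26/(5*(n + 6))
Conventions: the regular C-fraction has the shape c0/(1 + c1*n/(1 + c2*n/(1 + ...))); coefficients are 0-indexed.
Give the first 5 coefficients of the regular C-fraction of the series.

Taylor coefficients (expand at 0): a_0 = 13/15, a_1 = -71/18, a_2 = -5407/2700, a_3 = -295813/81000, a_4 = -11916391/2430000.
c0 = a_0 = 13/15. Peel one level at a time: if S = 1 + c*n/S' with S'(0) = 1, then c is the n-coefficient of S and S' = c*n/(S - 1).
S_1 = c0/f = 1 + (355/78)*n + (19456/845)*n^2 + ...; c1 = 355/78.
S_2 = c1*n/(S_1 - 1) = 1 + (-116736/23075)*n + (-4209887/6301250)*n^2 + ...; c2 = -116736/23075.
S_3 = c2*n/(S_2 - 1) = 1 + (-2880449/21811200)*n + (-257986183/3774873600)*n^2 + ...; c3 = -2880449/21811200.
S_4 = c3*n/(S_3 - 1) = 1 + (-1409001461/2722689024)*n + ...; c4 = -1409001461/2722689024.

The regular C-fraction coefficients are [13/15, 355/78, -116736/23075, -2880449/21811200, -1409001461/2722689024].


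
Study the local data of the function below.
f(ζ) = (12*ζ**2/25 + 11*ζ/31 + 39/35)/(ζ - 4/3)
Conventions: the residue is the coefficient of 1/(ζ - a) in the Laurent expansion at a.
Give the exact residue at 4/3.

At the order-1 pole 4/3 set g(ζ) = (ζ - (4/3))*f(ζ) = 12*ζ**2/25 + 11*ζ/31 + 39/35.
Simple pole: residue = g(a) at a = 4/3, which is 13241/5425.

The residue is 13241/5425.


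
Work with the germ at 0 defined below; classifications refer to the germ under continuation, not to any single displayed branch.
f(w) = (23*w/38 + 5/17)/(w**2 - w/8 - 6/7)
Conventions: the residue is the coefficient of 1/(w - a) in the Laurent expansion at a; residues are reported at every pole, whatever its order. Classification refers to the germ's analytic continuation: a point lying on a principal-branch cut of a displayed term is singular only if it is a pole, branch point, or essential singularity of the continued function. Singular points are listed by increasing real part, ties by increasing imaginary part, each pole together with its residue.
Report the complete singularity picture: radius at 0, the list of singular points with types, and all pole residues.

Radius of convergence at 0: -1/16 + (1/112)*sqrt(10801).
At 1/16 - (1/112)*sqrt(10801): a pole of order 1; residue 23/76 - (3431/1993556)*sqrt(10801).
At 1/16 + (1/112)*sqrt(10801): a pole of order 1; residue 23/76 + (3431/1993556)*sqrt(10801).

Denominator factor (w**2 - w/8 - 6/7): discriminant 1543/448, real irrational roots 1/16 + (1/112)*sqrt(10801) and 1/16 - (1/112)*sqrt(10801); poles of order 1, moduli 1/16 + (1/112)*sqrt(10801) and -1/16 + (1/112)*sqrt(10801).
The radius of convergence is the smallest modulus among the singular points: -1/16 + (1/112)*sqrt(10801).
The factor w**2 - w/8 - 6/7 splits as (w - a)(w - a') with a = 1/16 - (1/112)*sqrt(10801), a' = 1/16 + (1/112)*sqrt(10801). At the order-1 pole a set g(w) = (w - a)*f(w) = [23*w/38 + 5/17] / (w - a').
Simple pole: residue = g(a) at a = 1/16 - (1/112)*sqrt(10801), which is 23/76 - (3431/1993556)*sqrt(10801).
The factor w**2 - w/8 - 6/7 splits as (w - a)(w - a') with a = 1/16 + (1/112)*sqrt(10801), a' = 1/16 - (1/112)*sqrt(10801). At the order-1 pole a set g(w) = (w - a)*f(w) = [23*w/38 + 5/17] / (w - a').
Simple pole: residue = g(a) at a = 1/16 + (1/112)*sqrt(10801), which is 23/76 + (3431/1993556)*sqrt(10801).
List the singular points by increasing real part (a conjugate pair: the negative imaginary part first).


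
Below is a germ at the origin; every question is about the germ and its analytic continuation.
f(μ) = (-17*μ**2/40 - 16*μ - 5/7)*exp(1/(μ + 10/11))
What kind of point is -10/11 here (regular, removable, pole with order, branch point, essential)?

The point is an essential singularity.

The exponent 1/(μ - (-10/11)) has a pole at -10/11, so exp(1/(μ - (-10/11))) takes every nonzero value near it: an essential singularity (not a pole of any order).


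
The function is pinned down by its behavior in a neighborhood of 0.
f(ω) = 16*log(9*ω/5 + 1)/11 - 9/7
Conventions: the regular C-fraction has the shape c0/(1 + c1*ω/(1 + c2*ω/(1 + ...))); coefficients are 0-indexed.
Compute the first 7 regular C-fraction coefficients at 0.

The regular C-fraction coefficients are [-9/7, 112/55, -25/22, -297/1250, 711/625, 15/79, 561/790].

Taylor coefficients (expand at 0): a_0 = -9/7, a_1 = 144/55, a_2 = -648/275, a_3 = 3888/1375, a_4 = -26244/6875, a_5 = 944784/171875, a_6 = -1417176/171875.
c0 = a_0 = -9/7. Peel one level at a time: if S = 1 + c*ω/S' with S'(0) = 1, then c is the ω-coefficient of S and S' = c*ω/(S - 1).
S_1 = c0/f = 1 + (112/55)*ω + (280/121)*ω^2 + ...; c1 = 112/55.
S_2 = c1*ω/(S_1 - 1) = 1 + (-25/22)*ω + (-27/100)*ω^2 + ...; c2 = -25/22.
S_3 = c2*ω/(S_2 - 1) = 1 + (-297/1250)*ω + (211167/781250)*ω^2 + ...; c3 = -297/1250.
S_4 = c3*ω/(S_3 - 1) = 1 + (711/625)*ω + (-27/125)*ω^2 + ...; c4 = 711/625.
S_5 = c4*ω/(S_4 - 1) = 1 + (15/79)*ω + (-1683/12482)*ω^2 + ...; c5 = 15/79.
S_6 = c5*ω/(S_5 - 1) = 1 + (561/790)*ω + ...; c6 = 561/790.


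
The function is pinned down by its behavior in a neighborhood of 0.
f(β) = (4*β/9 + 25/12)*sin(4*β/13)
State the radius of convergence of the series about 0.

The radius of convergence is infinite.

The factor sin(4*β/13) is entire and contributes no finite singular point.
The polynomial part has no poles.
No finite singular points: the Taylor series at 0 converges everywhere.


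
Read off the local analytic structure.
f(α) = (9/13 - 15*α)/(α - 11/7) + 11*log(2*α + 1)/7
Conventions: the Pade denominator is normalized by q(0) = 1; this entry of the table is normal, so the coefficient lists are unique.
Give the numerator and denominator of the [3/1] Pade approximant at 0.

The Pade approximant has numerator coefficients [-63/143, 14900968561/1222219075, 982534276/111110825, 619575934/66666495]; denominator coefficients [1, 85693497/174602725].

Taylor coefficients needed (expand at 0): a_0 = -63/143, a_1 = 136624/11011, a_2 = 333460/121121, a_3 = 31745950/3996993, a_4 = -57128998/14655641.
Write the denominator as Q(α) = 1 + q1*α. Requiring Q*f - P = O(α^5) with deg P <= 3 kills the coefficients of α^4..α^4 in Q*f:
  α^4: a_4 + q1*a_3 = 0, i.e. -57128998/14655641 + (31745950/3996993)*q1 = 0.
Solving this linear system: q1 = 85693497/174602725.
The numerator is Q*f truncated at degree 3: P0 = a_0 = -63/143; P1 = a_1 + q1*a_0 = 14900968561/1222219075; P2 = a_2 + q1*a_1 = 982534276/111110825; P3 = a_3 + q1*a_2 = 619575934/66666495.


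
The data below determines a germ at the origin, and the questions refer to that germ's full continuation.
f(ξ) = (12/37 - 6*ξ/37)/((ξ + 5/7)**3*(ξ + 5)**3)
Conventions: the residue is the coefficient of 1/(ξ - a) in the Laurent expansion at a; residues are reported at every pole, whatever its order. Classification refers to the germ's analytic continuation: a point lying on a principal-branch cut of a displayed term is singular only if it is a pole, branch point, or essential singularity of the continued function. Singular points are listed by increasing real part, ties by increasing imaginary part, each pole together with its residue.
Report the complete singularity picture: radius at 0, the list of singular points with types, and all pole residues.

Denominator factor (ξ + 5/7)^3: pole of order 3 at -5/7, modulus 5/7.
Denominator factor (ξ + 5)^3: pole of order 3 at -5, modulus 5.
The radius of convergence is the smallest modulus among the singular points: 5/7.
At the order-3 pole -5 set g(ξ) = (ξ - (-5))^3*f(ξ) = (12/37 - 6*ξ/37)/(ξ + 5/7)**3.
Order-3 pole: residue = g''(a)/2; g''(-5) = -40817/6243750, so the residue is -40817/12487500.
At the order-3 pole -5/7 set g(ξ) = (ξ - (-5/7))^3*f(ξ) = (12/37 - 6*ξ/37)/(ξ + 5)**3.
Order-3 pole: residue = g''(a)/2; g''(-5/7) = 40817/6243750, so the residue is 40817/12487500.
List the singular points by increasing real part (a conjugate pair: the negative imaginary part first).

Radius of convergence at 0: 5/7.
At -5: a pole of order 3; residue -40817/12487500.
At -5/7: a pole of order 3; residue 40817/12487500.


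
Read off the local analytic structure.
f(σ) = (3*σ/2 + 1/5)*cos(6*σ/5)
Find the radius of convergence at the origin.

The radius of convergence is infinite.

The factor cos(6*σ/5) is entire and contributes no finite singular point.
The polynomial part has no poles.
No finite singular points: the Taylor series at 0 converges everywhere.


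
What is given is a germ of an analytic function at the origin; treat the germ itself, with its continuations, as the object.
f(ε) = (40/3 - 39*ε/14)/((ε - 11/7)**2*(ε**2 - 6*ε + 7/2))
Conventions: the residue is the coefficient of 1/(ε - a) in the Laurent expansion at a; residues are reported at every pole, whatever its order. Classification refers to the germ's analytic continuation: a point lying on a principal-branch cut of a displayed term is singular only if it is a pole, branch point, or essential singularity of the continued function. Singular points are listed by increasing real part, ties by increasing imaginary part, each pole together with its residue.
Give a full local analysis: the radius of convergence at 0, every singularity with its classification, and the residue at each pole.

Radius of convergence at 0: 3 - (1/2)*sqrt(22).
At 3 - (1/2)*sqrt(22): a pole of order 1; residue -1014881/689526 - (212947/689526)*sqrt(22).
At 11/7: a pole of order 2; residue 1014881/344763.
At 3 + (1/2)*sqrt(22): a pole of order 1; residue -1014881/689526 + (212947/689526)*sqrt(22).


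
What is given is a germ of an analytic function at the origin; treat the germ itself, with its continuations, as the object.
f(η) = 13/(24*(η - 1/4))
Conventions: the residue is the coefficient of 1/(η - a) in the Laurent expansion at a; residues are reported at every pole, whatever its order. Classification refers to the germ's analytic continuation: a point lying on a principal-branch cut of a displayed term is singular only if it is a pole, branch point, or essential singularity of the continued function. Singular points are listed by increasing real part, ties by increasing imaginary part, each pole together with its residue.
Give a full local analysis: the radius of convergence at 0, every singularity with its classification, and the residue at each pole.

Radius of convergence at 0: 1/4.
At 1/4: a pole of order 1; residue 13/24.

Denominator factor (η - 1/4): pole of order 1 at 1/4, modulus 1/4.
The radius of convergence is the smallest modulus among the singular points: 1/4.
At the order-1 pole 1/4 set g(η) = (η - (1/4))*f(η) = 13/24.
Simple pole: residue = g(a) at a = 1/4, which is 13/24.


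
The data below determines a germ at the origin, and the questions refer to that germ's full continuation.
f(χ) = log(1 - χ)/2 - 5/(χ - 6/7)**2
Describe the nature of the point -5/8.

Denominator factors: χ - 6/7 = -83/56 at χ = -5/8 — none vanishes.
Branch term log(1 - χ/(1)): argument at -5/8 is 13/8, nonzero, so -5/8 is not its branch point (a point on a principal cut is still regular for the continued germ).
So the germ continues analytically to -5/8.

The point is a regular point.


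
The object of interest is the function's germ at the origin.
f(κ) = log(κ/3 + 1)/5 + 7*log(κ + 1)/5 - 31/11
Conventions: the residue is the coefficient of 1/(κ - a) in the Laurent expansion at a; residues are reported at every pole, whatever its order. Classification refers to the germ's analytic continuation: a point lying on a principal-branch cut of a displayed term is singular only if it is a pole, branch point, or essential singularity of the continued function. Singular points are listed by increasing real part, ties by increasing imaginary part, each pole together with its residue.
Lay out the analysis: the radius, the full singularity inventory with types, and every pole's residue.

Branch term (1/5)*log(1 - κ/(-3)): its argument vanishes at κ = -3, a logarithmic branch point, modulus 3.
Branch term (7/5)*log(1 - κ/(-1)): its argument vanishes at κ = -1, a logarithmic branch point, modulus 1.
The radius of convergence is the smallest modulus among the singular points: 1.
List the singular points by increasing real part (a conjugate pair: the negative imaginary part first).

Radius of convergence at 0: 1.
At -3: a logarithmic branch point.
At -1: a logarithmic branch point.


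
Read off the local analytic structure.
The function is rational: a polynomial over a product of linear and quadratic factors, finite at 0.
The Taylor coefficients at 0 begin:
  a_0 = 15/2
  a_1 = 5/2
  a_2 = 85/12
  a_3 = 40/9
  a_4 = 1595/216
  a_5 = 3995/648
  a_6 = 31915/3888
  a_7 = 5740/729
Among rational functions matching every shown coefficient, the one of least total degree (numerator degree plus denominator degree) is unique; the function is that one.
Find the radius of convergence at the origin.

No rational of total degree below 2 reproduces all 8 coefficients; solving the [0/2] Pade equations on them gives f(δ) = -9/(δ**2 + 2*δ/5 - 6/5), whose expansion matches every shown term.
Denominator factor (δ**2 + 2*δ/5 - 6/5): discriminant 124/25, real irrational roots -1/5 + (1/5)*sqrt(31) and -1/5 - (1/5)*sqrt(31); poles of order 1, moduli -1/5 + (1/5)*sqrt(31) and 1/5 + (1/5)*sqrt(31).
The radius of convergence is the smallest modulus among the singular points: -1/5 + (1/5)*sqrt(31).

The radius of convergence is -1/5 + (1/5)*sqrt(31).


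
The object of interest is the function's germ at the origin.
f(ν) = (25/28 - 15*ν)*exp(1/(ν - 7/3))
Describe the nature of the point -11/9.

The point is a regular point.

There is no denominator, hence no pole anywhere.
The essential point of exp(1/(ν - (7/3))) is 7/3, not -11/9.
So the germ continues analytically to -11/9.


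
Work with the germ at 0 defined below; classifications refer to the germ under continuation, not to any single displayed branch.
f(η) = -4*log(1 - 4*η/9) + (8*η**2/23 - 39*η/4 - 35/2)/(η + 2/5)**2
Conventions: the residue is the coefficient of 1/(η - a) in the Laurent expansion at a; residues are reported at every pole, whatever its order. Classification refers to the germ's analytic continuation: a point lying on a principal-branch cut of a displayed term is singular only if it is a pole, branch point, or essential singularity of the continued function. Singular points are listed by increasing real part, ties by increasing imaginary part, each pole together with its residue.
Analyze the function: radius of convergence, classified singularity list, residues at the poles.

Radius of convergence at 0: 2/5.
At -2/5: a pole of order 2; residue -4613/460.
At 9/4: a logarithmic branch point.

Denominator factor (η + 2/5)^2: pole of order 2 at -2/5, modulus 2/5.
Branch term (-4)*log(1 - η/(9/4)): its argument vanishes at η = 9/4, a logarithmic branch point, modulus 9/4.
The radius of convergence is the smallest modulus among the singular points: 2/5.
The branch term is analytic at -2/5 and contributes nothing to the residue; only the rational part matters.
At the order-2 pole -2/5 set g(η) = (η - (-2/5))^2*(rational part) = 8*η**2/23 - 39*η/4 - 35/2.
Order-2 pole: residue = g'(a); g'(-2/5) = -4613/460, so the residue is -4613/460.
List the singular points by increasing real part (a conjugate pair: the negative imaginary part first).


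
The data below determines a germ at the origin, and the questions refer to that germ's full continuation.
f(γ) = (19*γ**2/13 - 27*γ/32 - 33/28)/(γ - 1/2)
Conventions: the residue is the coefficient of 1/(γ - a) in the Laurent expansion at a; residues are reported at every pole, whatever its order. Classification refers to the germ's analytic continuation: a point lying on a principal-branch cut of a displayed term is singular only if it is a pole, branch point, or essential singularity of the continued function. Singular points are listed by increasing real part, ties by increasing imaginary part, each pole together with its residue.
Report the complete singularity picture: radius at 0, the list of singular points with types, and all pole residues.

Denominator factor (γ - 1/2): pole of order 1 at 1/2, modulus 1/2.
The radius of convergence is the smallest modulus among the singular points: 1/2.
At the order-1 pole 1/2 set g(γ) = (γ - (1/2))*f(γ) = 19*γ**2/13 - 27*γ/32 - 33/28.
Simple pole: residue = g(a) at a = 1/2, which is -7193/5824.

Radius of convergence at 0: 1/2.
At 1/2: a pole of order 1; residue -7193/5824.


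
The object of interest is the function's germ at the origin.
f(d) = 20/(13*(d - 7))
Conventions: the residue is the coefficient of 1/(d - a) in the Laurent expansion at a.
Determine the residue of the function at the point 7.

At the order-1 pole 7 set g(d) = (d - (7))*f(d) = 20/13.
Simple pole: residue = g(a) at a = 7, which is 20/13.

The residue is 20/13.


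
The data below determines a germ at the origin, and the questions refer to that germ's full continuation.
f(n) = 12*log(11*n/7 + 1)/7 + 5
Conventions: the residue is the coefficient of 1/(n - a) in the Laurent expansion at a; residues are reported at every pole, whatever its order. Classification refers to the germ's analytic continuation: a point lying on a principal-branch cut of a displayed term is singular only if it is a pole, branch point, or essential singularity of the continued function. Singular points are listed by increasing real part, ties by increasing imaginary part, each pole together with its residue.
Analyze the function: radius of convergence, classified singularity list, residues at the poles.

Radius of convergence at 0: 7/11.
At -7/11: a logarithmic branch point.

Branch term (12/7)*log(1 - n/(-7/11)): its argument vanishes at n = -7/11, a logarithmic branch point, modulus 7/11.
The radius of convergence is the smallest modulus among the singular points: 7/11.


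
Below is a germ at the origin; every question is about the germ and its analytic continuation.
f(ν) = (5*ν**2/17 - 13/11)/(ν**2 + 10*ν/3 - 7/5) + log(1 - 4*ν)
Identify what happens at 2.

Denominator factors: ν**2 + 10*ν/3 - 7/5 = 139/15 at ν = 2 — none vanishes.
Branch term log(1 - ν/(1/4)): argument at 2 is -7, nonzero, so 2 is not its branch point (a point on a principal cut is still regular for the continued germ).
So the germ continues analytically to 2.

The point is a regular point.


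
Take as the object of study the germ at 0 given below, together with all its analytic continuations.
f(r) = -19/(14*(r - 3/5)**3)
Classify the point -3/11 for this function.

The point is a regular point.

Denominator factors: r - 3/5 = -48/55 at r = -3/11 — none vanishes.
So the germ continues analytically to -3/11.


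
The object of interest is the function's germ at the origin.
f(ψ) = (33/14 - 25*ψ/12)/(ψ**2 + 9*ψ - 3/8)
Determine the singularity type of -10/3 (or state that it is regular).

The point is a regular point.

Denominator factors: ψ**2 + 9*ψ - 3/8 = -1387/72 at ψ = -10/3 — none vanishes.
So the germ continues analytically to -10/3.


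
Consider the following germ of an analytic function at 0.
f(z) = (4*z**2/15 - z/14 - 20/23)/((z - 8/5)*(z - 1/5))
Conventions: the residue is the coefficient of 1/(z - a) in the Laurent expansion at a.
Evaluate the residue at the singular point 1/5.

The residue is 105437/169050.

At the order-1 pole 1/5 set g(z) = (z - (1/5))*f(z) = (4*z**2/15 - z/14 - 20/23)/(z - 8/5).
Simple pole: residue = g(a) at a = 1/5, which is 105437/169050.


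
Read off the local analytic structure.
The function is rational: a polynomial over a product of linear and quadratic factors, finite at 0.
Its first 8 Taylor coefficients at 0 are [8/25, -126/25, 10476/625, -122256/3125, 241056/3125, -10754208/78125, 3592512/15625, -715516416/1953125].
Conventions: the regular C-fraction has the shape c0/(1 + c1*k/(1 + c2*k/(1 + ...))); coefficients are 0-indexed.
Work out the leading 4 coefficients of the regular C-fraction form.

The regular C-fraction coefficients are [8/25, 63/4, -8697/700, 134672/507325].

Taylor coefficients (read off): a_0 = 8/25, a_1 = -126/25, a_2 = 10476/625, a_3 = -122256/3125.
c0 = a_0 = 8/25. Peel one level at a time: if S = 1 + c*k/S' with S'(0) = 1, then c is the k-coefficient of S and S' = c*k/(S - 1).
S_1 = c0/f = 1 + (63/4)*k + (78273/400)*k^2 + ...; c1 = 63/4.
S_2 = c1*k/(S_1 - 1) = 1 + (-8697/700)*k + (101004/30625)*k^2 + ...; c2 = -8697/700.
S_3 = c2*k/(S_2 - 1) = 1 + (134672/507325)*k + ...; c3 = 134672/507325.


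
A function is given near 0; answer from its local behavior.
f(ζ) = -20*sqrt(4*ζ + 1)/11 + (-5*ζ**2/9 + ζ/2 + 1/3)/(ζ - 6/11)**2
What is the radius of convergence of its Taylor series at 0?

The radius of convergence is 1/4.

Denominator factor (ζ - 6/11)^2: pole of order 2 at 6/11, modulus 6/11.
Branch term (-20/11)*sqrt(1 - ζ/(-1/4)): its argument vanishes at ζ = -1/4, a square-root branch point, modulus 1/4.
The radius of convergence is the smallest modulus among the singular points: 1/4.


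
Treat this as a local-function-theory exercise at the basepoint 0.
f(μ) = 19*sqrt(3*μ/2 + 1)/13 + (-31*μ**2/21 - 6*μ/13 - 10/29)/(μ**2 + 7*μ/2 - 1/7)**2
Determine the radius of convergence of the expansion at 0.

Denominator factor (μ**2 + 7*μ/2 - 1/7)^2: discriminant 359/28, real irrational roots -7/4 + (1/28)*sqrt(2513) and -7/4 - (1/28)*sqrt(2513); poles of order 2, moduli -7/4 + (1/28)*sqrt(2513) and 7/4 + (1/28)*sqrt(2513).
Branch term (19/13)*sqrt(1 - μ/(-2/3)): its argument vanishes at μ = -2/3, a square-root branch point, modulus 2/3.
The radius of convergence is the smallest modulus among the singular points: -7/4 + (1/28)*sqrt(2513).

The radius of convergence is -7/4 + (1/28)*sqrt(2513).


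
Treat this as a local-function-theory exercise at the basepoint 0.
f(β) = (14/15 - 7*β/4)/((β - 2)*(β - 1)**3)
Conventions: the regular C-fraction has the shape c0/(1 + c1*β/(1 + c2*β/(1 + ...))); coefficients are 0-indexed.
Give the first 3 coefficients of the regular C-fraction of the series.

Taylor coefficients (expand at 0): a_0 = 7/15, a_1 = 91/120, a_2 = 133/240.
c0 = a_0 = 7/15. Peel one level at a time: if S = 1 + c*β/S' with S'(0) = 1, then c is the β-coefficient of S and S' = c*β/(S - 1).
S_1 = c0/f = 1 + (-13/8)*β + (93/64)*β^2 + ...; c1 = -13/8.
S_2 = c1*β/(S_1 - 1) = 1 + (93/104)*β + ...; c2 = 93/104.

The regular C-fraction coefficients are [7/15, -13/8, 93/104].


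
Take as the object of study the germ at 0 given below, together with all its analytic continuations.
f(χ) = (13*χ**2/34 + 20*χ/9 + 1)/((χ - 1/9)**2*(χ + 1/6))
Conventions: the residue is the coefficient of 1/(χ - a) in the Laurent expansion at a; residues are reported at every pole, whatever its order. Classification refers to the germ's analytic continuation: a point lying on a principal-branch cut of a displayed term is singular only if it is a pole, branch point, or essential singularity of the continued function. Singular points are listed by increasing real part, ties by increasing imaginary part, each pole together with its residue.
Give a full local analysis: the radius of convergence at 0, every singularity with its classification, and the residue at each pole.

Denominator factor (χ + 1/6): pole of order 1 at -1/6, modulus 1/6.
Denominator factor (χ - 1/9)^2: pole of order 2 at 1/9, modulus 1/9.
The radius of convergence is the smallest modulus among the singular points: 1/9.
At the order-1 pole -1/6 set g(χ) = (χ - (-1/6))*f(χ) = (13*χ**2/34 + 20*χ/9 + 1)/(χ - 1/9)**2.
Simple pole: residue = g(a) at a = -1/6, which is 7053/850.
At the order-2 pole 1/9 set g(χ) = (χ - (1/9))^2*f(χ) = (13*χ**2/34 + 20*χ/9 + 1)/(χ + 1/6).
Order-2 pole: residue = g'(a); g'(1/9) = -3364/425, so the residue is -3364/425.
List the singular points by increasing real part (a conjugate pair: the negative imaginary part first).

Radius of convergence at 0: 1/9.
At -1/6: a pole of order 1; residue 7053/850.
At 1/9: a pole of order 2; residue -3364/425.


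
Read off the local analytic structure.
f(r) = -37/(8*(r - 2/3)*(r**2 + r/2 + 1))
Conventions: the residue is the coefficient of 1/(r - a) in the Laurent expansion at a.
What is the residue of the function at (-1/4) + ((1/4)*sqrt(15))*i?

The factor r**2 + r/2 + 1 splits as (r - a)(r - a') with a = (-1/4) + ((1/4)*sqrt(15))*i, a' = (-1/4) - ((1/4)*sqrt(15))*i. At the order-1 pole a set g(r) = (r - a)*f(r) = [-37/(8*(r - 2/3))] / (r - a').
Simple pole: residue = g(a) at a = (-1/4) + ((1/4)*sqrt(15))*i, which is (333/256) - ((407/1280)*sqrt(15))*i.

The residue is (333/256) - ((407/1280)*sqrt(15))*i.


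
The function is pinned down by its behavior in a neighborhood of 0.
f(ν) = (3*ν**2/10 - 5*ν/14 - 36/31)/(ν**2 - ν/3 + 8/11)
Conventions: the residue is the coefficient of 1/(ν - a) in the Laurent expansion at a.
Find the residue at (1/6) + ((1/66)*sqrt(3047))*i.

The factor ν**2 - ν/3 + 8/11 splits as (ν - a)(ν - a') with a = (1/6) + ((1/66)*sqrt(3047))*i, a' = (1/6) - ((1/66)*sqrt(3047))*i. At the order-1 pole a set g(ν) = (ν - a)*f(ν) = [3*ν**2/10 - 5*ν/14 - 36/31] / (ν - a').
Simple pole: residue = g(a) at a = (1/6) + ((1/66)*sqrt(3047))*i, which is (-9/70) + ((101853/6611990)*sqrt(3047))*i.

The residue is (-9/70) + ((101853/6611990)*sqrt(3047))*i.


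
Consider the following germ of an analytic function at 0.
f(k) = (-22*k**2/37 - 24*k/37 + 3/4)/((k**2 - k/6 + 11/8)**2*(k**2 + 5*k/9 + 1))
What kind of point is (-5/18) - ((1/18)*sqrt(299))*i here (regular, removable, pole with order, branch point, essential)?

The denominator factor k**2 + 5*k/9 + 1 vanishes at (-5/18) - ((1/18)*sqrt(299))*i and appears to the power 1; the numerator there equals (17179/11988) + ((53/2997)*sqrt(299))*i, nonzero, and no other factor vanishes.
Hence a pole whose order is the multiplicity, 1.

The point is a pole of order 1.


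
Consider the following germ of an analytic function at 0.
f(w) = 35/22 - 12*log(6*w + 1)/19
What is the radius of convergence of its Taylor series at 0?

Branch term (-12/19)*log(1 - w/(-1/6)): its argument vanishes at w = -1/6, a logarithmic branch point, modulus 1/6.
The radius of convergence is the smallest modulus among the singular points: 1/6.

The radius of convergence is 1/6.


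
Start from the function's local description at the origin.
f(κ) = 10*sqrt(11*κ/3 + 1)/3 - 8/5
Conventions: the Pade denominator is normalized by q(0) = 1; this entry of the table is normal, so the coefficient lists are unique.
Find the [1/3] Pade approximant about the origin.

The Pade approximant has numerator coefficients [26/15, 606617/74484]; denominator coefficients [1, 19415/16552, -269225/297936, 3760075/3575232].

Taylor coefficients needed (expand at 0): a_0 = 26/15, a_1 = 55/9, a_2 = -605/108, a_3 = 6655/648, a_4 = -366025/15552.
Write the denominator as Q(κ) = 1 + q1*κ + q2*κ^2 + q3*κ^3. Requiring Q*f - P = O(κ^5) with deg P <= 1 kills the coefficients of κ^2..κ^4 in Q*f:
  κ^2: a_2 + q1*a_1 + q2*a_0 = 0, i.e. -605/108 + (55/9)*q1 + (26/15)*q2 = 0.
  κ^3: a_3 + q1*a_2 + q2*a_1 + q3*a_0 = 0, i.e. 6655/648 + (-605/108)*q1 + (55/9)*q2 + (26/15)*q3 = 0.
  κ^4: a_4 + q1*a_3 + q2*a_2 + q3*a_1 = 0, i.e. -366025/15552 + (6655/648)*q1 + (-605/108)*q2 + (55/9)*q3 = 0.
Solving this linear system: q1 = 19415/16552, q2 = -269225/297936, q3 = 3760075/3575232.
The numerator is Q*f truncated at degree 1: P0 = a_0 = 26/15; P1 = a_1 + q1*a_0 = 606617/74484.


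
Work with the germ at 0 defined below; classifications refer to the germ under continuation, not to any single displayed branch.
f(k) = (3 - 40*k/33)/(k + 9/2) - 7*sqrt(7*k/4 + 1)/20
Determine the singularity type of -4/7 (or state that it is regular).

The term (-7/20)*sqrt(1 - k/(-4/7)) has argument 1 - -4/7/(-4/7) = 0 at -4/7: a square-root (algebraic, two-sheeted) branch point; the remaining terms are analytic or single-valued there.

The point is an algebraic (square-root) branch point.


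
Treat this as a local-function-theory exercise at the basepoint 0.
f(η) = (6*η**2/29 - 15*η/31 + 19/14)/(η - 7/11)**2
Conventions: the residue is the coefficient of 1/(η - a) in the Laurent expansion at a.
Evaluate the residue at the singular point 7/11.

At the order-2 pole 7/11 set g(η) = (η - (7/11))^2*f(η) = 6*η**2/29 - 15*η/31 + 19/14.
Order-2 pole: residue = g'(a); g'(7/11) = -2181/9889, so the residue is -2181/9889.

The residue is -2181/9889.


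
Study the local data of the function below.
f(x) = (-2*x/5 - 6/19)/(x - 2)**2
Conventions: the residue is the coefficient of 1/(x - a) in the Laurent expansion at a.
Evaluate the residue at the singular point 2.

At the order-2 pole 2 set g(x) = (x - (2))^2*f(x) = -2*x/5 - 6/19.
Order-2 pole: residue = g'(a); g'(2) = -2/5, so the residue is -2/5.

The residue is -2/5.


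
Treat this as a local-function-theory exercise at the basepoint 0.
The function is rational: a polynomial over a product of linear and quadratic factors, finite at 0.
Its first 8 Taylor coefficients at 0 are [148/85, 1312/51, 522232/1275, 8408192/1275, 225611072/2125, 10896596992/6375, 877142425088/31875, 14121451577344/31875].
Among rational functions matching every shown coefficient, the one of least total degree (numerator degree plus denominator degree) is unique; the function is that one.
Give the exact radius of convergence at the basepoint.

No rational of total degree below 4 reproduces all 8 coefficients; solving the [2/2] Pade equations on them gives f(λ) = (3*λ**2 + 4*λ/3 - 37/34)/(λ**2 + 10*λ - 5/8), whose expansion matches every shown term.
Denominator factor (λ**2 + 10*λ - 5/8): discriminant 205/2, real irrational roots -5 + (1/4)*sqrt(410) and -5 - (1/4)*sqrt(410); poles of order 1, moduli -5 + (1/4)*sqrt(410) and 5 + (1/4)*sqrt(410).
The radius of convergence is the smallest modulus among the singular points: -5 + (1/4)*sqrt(410).

The radius of convergence is -5 + (1/4)*sqrt(410).


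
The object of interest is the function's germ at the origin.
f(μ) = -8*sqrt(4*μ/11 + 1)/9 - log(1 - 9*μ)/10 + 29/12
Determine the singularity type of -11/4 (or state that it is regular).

The term (-8/9)*sqrt(1 - μ/(-11/4)) has argument 1 - -11/4/(-11/4) = 0 at -11/4: a square-root (algebraic, two-sheeted) branch point; the remaining terms are analytic or single-valued there.

The point is an algebraic (square-root) branch point.
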